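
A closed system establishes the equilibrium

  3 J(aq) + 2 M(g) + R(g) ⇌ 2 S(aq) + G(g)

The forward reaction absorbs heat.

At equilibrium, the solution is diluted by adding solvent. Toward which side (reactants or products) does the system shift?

left

Dilution lowers every aqueous concentration by the same factor. Δn_aq = 2 − 3 = -1, so the system shifts toward the side with more dissolved moles — to the left.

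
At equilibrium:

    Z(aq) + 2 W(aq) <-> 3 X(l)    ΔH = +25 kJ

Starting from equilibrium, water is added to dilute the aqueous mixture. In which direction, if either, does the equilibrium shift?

left

Dilution lowers every aqueous concentration by the same factor. Δn_aq = 0 − 3 = -3, so the system shifts toward the side with more dissolved moles — to the left.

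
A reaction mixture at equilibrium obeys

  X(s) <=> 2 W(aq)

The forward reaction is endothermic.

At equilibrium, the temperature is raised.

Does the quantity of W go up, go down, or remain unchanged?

The forward reaction is endothermic. Raising T favours the endothermic direction — shift to the right.
The net shift is to the right. W is a product, so its amount increases.

increases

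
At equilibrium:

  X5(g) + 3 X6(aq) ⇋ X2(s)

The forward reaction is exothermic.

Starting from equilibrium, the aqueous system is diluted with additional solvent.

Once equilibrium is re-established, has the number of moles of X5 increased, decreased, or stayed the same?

Dilution lowers every aqueous concentration by the same factor. Δn_aq = 0 − 3 = -3, so the system shifts toward the side with more dissolved moles — to the left.
The net shift is to the left. X5 is a reactant, so its amount increases.

increases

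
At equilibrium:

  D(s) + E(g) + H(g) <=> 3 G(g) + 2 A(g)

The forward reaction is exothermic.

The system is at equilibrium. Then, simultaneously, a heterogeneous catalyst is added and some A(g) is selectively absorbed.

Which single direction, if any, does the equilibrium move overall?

A catalyst speeds both forward and reverse rates equally; it changes neither Q nor K — no shift from this change.
Removing A (g), a product, drives the reaction to the right.
Only the nonzero effect(s) matter; the net shift is to the right.

right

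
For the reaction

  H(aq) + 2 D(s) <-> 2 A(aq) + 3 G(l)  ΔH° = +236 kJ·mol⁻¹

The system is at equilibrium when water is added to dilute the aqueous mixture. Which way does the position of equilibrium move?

right

Dilution lowers every aqueous concentration by the same factor. Δn_aq = 2 − 1 = +1, so the system shifts toward the side with more dissolved moles — to the right.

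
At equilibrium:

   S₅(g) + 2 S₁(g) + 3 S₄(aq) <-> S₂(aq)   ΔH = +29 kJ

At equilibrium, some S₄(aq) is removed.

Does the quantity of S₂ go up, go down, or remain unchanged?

decreases

Removing S₄ (aq), a reactant, drives the reaction to the left.
The net shift is to the left. S₂ is a product, so its amount decreases.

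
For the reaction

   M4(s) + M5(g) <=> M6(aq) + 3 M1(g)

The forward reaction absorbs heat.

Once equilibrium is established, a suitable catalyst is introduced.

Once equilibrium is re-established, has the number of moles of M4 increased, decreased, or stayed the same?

A catalyst speeds both forward and reverse rates equally; it changes neither Q nor K — no shift from this change.
No net shift occurs, so the amount of M4 is unchanged.

unchanged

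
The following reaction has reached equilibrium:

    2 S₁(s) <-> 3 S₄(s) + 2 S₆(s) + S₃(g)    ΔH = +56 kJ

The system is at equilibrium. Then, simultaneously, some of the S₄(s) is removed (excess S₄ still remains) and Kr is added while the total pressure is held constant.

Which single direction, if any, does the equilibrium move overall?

S₄ is a pure solid; its activity is 1 regardless of amount, so Q is unaffected — no shift from this change.
Adding inert gas at constant total pressure expands the volume and lowers every reacting partial pressure. With Δn_gas = 1 − 0 = +1, Q moves away from K toward the side with fewer gas moles, so the system shifts toward the side with more gas moles — to the right.
Only the nonzero effect(s) matter; the net shift is to the right.

right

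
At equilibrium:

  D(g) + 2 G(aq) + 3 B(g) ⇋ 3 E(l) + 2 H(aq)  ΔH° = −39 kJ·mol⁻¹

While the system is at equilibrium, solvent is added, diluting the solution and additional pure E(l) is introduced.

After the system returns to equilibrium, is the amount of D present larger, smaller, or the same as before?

Dilution scales every aqueous concentration by the same factor. Δn_aq = 2 − 2 = 0, so Q is unchanged — no shift.
E is a pure liquid; its activity is 1 regardless of amount, so Q is unaffected — no shift from this change.
No net shift occurs, so the amount of D is unchanged.

unchanged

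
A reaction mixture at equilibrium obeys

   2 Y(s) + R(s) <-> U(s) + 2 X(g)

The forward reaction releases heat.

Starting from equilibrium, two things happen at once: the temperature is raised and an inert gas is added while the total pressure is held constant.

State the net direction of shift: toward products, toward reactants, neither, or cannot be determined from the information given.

The forward reaction is exothermic. Raising T favours the endothermic direction — shift to the left.
Adding inert gas at constant total pressure expands the volume and lowers every reacting partial pressure. With Δn_gas = 2 − 0 = +2, Q moves away from K toward the side with fewer gas moles, so the system shifts toward the side with more gas moles — to the right.
The individual effects push in opposite directions; without quantitative information the net direction cannot be determined.

cannot be determined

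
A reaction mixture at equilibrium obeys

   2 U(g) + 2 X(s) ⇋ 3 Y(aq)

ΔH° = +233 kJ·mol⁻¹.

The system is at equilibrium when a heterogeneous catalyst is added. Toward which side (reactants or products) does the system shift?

no shift

A catalyst speeds both forward and reverse rates equally; it changes neither Q nor K — no shift from this change.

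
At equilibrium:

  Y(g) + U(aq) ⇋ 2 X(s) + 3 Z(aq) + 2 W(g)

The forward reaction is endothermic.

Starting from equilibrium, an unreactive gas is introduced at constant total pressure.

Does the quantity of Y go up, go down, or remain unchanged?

Adding inert gas at constant total pressure expands the volume and lowers every reacting partial pressure. With Δn_gas = 2 − 1 = +1, Q moves away from K toward the side with fewer gas moles, so the system shifts toward the side with more gas moles — to the right.
The net shift is to the right. Y is a reactant, so its amount decreases.

decreases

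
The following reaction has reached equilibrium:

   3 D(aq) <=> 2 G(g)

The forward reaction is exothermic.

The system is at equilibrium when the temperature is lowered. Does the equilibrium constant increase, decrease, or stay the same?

K depends on temperature via the van 't Hoff relation. The forward reaction is exothermic, so lowering T increases K.

increases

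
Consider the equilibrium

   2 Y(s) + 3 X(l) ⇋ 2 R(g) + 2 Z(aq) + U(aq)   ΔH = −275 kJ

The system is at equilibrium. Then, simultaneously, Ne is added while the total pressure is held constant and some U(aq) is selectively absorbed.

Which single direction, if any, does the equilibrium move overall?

Adding inert gas at constant total pressure expands the volume and lowers every reacting partial pressure. With Δn_gas = 2 − 0 = +2, Q moves away from K toward the side with fewer gas moles, so the system shifts toward the side with more gas moles — to the right.
Removing U (aq), a product, drives the reaction to the right.
All effects act in the same direction — net shift to the right.

right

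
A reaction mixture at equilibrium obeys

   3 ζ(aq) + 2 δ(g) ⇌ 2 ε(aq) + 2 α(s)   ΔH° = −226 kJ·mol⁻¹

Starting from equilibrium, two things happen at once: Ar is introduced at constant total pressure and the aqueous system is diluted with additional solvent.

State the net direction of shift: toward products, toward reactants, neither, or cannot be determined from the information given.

left

Adding inert gas at constant total pressure expands the volume and lowers every reacting partial pressure. With Δn_gas = 0 − 2 = -2, Q moves away from K toward the side with fewer gas moles, so the system shifts toward the side with more gas moles — to the left.
Dilution lowers every aqueous concentration by the same factor. Δn_aq = 2 − 3 = -1, so the system shifts toward the side with more dissolved moles — to the left.
All effects act in the same direction — net shift to the left.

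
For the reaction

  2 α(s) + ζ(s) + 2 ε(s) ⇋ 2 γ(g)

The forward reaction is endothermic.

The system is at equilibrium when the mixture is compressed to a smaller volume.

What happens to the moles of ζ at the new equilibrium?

increases

Gas moles: reactants 0, products 2 (Δn_gas = +2). Compression shifts the system toward the side with fewer moles of gas — to the left.
The net shift is to the left. ζ is a reactant, so its amount increases.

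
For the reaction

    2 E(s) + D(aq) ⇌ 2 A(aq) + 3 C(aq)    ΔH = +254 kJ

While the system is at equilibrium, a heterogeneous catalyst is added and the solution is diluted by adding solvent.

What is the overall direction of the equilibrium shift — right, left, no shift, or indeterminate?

A catalyst speeds both forward and reverse rates equally; it changes neither Q nor K — no shift from this change.
Dilution lowers every aqueous concentration by the same factor. Δn_aq = 5 − 1 = +4, so the system shifts toward the side with more dissolved moles — to the right.
Only the nonzero effect(s) matter; the net shift is to the right.

right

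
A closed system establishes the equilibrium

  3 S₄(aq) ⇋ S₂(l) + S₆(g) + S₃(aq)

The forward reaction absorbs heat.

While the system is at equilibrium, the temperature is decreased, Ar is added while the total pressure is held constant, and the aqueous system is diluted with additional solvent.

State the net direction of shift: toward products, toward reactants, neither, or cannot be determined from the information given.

The forward reaction is endothermic. Lowering T favours the exothermic direction — shift to the left.
Adding inert gas at constant total pressure expands the volume and lowers every reacting partial pressure. With Δn_gas = 1 − 0 = +1, Q moves away from K toward the side with fewer gas moles, so the system shifts toward the side with more gas moles — to the right.
Dilution lowers every aqueous concentration by the same factor. Δn_aq = 1 − 3 = -2, so the system shifts toward the side with more dissolved moles — to the left.
The individual effects push in opposite directions; without quantitative information the net direction cannot be determined.

cannot be determined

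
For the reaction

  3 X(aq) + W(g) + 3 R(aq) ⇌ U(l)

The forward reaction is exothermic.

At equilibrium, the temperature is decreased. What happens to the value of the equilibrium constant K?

increases

K depends on temperature via the van 't Hoff relation. The forward reaction is exothermic, so lowering T increases K.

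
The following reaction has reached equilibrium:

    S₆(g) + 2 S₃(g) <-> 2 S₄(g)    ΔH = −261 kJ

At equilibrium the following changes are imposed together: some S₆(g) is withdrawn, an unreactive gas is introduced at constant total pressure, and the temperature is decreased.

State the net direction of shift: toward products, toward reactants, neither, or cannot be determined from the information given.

Removing S₆ (g), a reactant, drives the reaction to the left.
Adding inert gas at constant total pressure expands the volume and lowers every reacting partial pressure. With Δn_gas = 2 − 3 = -1, Q moves away from K toward the side with fewer gas moles, so the system shifts toward the side with more gas moles — to the left.
The forward reaction is exothermic. Lowering T favours the exothermic direction — shift to the right.
The individual effects push in opposite directions; without quantitative information the net direction cannot be determined.

cannot be determined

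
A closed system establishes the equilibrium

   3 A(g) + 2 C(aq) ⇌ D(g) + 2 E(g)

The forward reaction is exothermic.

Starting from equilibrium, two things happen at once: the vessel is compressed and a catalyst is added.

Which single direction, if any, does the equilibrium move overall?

no shift

Gas moles: reactants 3, products 3. Δn_gas = 0, so a volume change leaves Q equal to K — no shift from this change.
A catalyst speeds both forward and reverse rates equally; it changes neither Q nor K — no shift from this change.
None of the changes alters Q relative to K, so there is no net shift.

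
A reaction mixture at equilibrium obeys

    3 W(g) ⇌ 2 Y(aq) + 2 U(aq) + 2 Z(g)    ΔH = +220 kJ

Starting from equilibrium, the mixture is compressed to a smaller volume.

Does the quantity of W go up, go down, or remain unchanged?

decreases

Gas moles: reactants 3, products 2 (Δn_gas = -1). Compression shifts the system toward the side with fewer moles of gas — to the right.
The net shift is to the right. W is a reactant, so its amount decreases.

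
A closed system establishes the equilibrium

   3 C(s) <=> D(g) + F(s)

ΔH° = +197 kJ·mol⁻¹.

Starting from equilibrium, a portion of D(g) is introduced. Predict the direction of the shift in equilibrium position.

left

Adding D (g), a product, drives the reaction to the left.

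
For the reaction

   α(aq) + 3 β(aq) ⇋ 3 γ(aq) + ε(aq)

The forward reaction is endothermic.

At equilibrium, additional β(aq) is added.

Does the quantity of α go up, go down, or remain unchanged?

decreases

Adding β (aq), a reactant, drives the reaction to the right.
The net shift is to the right. α is a reactant, so its amount decreases.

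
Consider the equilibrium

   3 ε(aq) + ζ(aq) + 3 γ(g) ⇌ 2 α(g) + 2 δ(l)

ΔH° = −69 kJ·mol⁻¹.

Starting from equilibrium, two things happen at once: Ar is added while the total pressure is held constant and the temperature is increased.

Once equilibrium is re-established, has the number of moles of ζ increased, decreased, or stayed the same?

Adding inert gas at constant total pressure expands the volume and lowers every reacting partial pressure. With Δn_gas = 2 − 3 = -1, Q moves away from K toward the side with fewer gas moles, so the system shifts toward the side with more gas moles — to the left.
The forward reaction is exothermic. Raising T favours the endothermic direction — shift to the left.
The net shift is to the left. ζ is a reactant, so its amount increases.

increases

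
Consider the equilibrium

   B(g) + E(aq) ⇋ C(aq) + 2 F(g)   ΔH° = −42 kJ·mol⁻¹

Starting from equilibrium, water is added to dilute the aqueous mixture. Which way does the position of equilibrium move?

no shift

Dilution scales every aqueous concentration by the same factor. Δn_aq = 1 − 1 = 0, so Q is unchanged — no shift.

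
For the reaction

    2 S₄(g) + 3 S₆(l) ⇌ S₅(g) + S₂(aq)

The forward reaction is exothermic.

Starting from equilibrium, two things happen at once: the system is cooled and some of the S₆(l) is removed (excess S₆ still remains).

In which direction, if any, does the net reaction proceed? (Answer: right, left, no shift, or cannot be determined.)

The forward reaction is exothermic. Lowering T favours the exothermic direction — shift to the right.
S₆ is a pure liquid; its activity is 1 regardless of amount, so Q is unaffected — no shift from this change.
Only the nonzero effect(s) matter; the net shift is to the right.

right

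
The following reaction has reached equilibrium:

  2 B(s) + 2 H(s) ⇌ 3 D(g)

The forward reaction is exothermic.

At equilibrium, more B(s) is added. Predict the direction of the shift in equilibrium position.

no shift

B is a pure solid; its activity is 1 regardless of amount, so Q is unaffected — no shift from this change.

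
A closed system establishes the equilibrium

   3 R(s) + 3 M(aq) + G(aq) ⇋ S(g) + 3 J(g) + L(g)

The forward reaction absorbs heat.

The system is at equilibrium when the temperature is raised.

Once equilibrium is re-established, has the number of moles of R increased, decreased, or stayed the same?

The forward reaction is endothermic. Raising T favours the endothermic direction — shift to the right.
The net shift is to the right. R is a reactant, so its amount decreases.

decreases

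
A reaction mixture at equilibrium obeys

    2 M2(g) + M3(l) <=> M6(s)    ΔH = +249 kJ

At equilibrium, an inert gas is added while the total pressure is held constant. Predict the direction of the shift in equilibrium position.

Adding inert gas at constant total pressure expands the volume and lowers every reacting partial pressure. With Δn_gas = 0 − 2 = -2, Q moves away from K toward the side with fewer gas moles, so the system shifts toward the side with more gas moles — to the left.

left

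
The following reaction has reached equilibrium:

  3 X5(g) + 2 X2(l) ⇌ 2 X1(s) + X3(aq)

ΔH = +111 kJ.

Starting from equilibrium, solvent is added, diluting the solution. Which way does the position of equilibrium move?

Dilution lowers every aqueous concentration by the same factor. Δn_aq = 1 − 0 = +1, so the system shifts toward the side with more dissolved moles — to the right.

right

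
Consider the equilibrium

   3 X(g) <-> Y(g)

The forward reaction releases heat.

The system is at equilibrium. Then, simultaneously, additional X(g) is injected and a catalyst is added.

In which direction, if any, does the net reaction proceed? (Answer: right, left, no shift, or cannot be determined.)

right

Adding X (g), a reactant, drives the reaction to the right.
A catalyst speeds both forward and reverse rates equally; it changes neither Q nor K — no shift from this change.
Only the nonzero effect(s) matter; the net shift is to the right.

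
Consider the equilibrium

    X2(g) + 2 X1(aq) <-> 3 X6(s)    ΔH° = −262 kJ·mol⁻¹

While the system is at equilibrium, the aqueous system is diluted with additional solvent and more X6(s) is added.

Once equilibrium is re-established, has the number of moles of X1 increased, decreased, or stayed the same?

Dilution lowers every aqueous concentration by the same factor. Δn_aq = 0 − 2 = -2, so the system shifts toward the side with more dissolved moles — to the left.
X6 is a pure solid; its activity is 1 regardless of amount, so Q is unaffected — no shift from this change.
The net shift is to the left. X1 is a reactant, so its amount increases.

increases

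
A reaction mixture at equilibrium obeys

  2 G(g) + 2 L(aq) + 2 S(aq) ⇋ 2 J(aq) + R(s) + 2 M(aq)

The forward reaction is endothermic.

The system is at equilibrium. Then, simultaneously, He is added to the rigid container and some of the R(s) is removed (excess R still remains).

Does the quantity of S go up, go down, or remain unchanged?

At constant volume, adding an inert gas leaves every reacting species' partial pressure unchanged, so Q is unchanged — no shift from this change.
R is a pure solid; its activity is 1 regardless of amount, so Q is unaffected — no shift from this change.
No net shift occurs, so the amount of S is unchanged.

unchanged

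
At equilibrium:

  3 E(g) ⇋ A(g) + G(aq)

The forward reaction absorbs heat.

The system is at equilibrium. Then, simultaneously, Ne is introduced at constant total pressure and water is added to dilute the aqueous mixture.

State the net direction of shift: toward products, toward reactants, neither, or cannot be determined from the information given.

cannot be determined

Adding inert gas at constant total pressure expands the volume and lowers every reacting partial pressure. With Δn_gas = 1 − 3 = -2, Q moves away from K toward the side with fewer gas moles, so the system shifts toward the side with more gas moles — to the left.
Dilution lowers every aqueous concentration by the same factor. Δn_aq = 1 − 0 = +1, so the system shifts toward the side with more dissolved moles — to the right.
The individual effects push in opposite directions; without quantitative information the net direction cannot be determined.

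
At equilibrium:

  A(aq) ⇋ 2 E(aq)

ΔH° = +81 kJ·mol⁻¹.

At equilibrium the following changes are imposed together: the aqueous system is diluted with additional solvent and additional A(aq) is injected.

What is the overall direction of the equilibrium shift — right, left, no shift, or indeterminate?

right

Dilution lowers every aqueous concentration by the same factor. Δn_aq = 2 − 1 = +1, so the system shifts toward the side with more dissolved moles — to the right.
Adding A (aq), a reactant, drives the reaction to the right.
All effects act in the same direction — net shift to the right.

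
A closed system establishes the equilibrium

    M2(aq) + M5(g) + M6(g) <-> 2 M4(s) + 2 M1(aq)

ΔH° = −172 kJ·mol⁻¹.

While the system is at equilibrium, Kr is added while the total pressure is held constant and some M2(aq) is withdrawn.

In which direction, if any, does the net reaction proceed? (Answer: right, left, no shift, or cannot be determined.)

left

Adding inert gas at constant total pressure expands the volume and lowers every reacting partial pressure. With Δn_gas = 0 − 2 = -2, Q moves away from K toward the side with fewer gas moles, so the system shifts toward the side with more gas moles — to the left.
Removing M2 (aq), a reactant, drives the reaction to the left.
All effects act in the same direction — net shift to the left.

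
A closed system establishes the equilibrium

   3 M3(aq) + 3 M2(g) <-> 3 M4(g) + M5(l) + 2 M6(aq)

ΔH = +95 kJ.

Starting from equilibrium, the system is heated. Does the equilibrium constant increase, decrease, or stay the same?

increases

K depends on temperature via the van 't Hoff relation. The forward reaction is endothermic, so raising T increases K.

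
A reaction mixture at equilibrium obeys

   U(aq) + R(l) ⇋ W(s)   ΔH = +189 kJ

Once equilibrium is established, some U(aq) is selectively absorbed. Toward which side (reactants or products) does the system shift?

left

Removing U (aq), a reactant, drives the reaction to the left.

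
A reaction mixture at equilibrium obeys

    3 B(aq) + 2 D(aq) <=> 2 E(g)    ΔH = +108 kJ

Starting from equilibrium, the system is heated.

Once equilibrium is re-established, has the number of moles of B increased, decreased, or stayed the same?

decreases

The forward reaction is endothermic. Raising T favours the endothermic direction — shift to the right.
The net shift is to the right. B is a reactant, so its amount decreases.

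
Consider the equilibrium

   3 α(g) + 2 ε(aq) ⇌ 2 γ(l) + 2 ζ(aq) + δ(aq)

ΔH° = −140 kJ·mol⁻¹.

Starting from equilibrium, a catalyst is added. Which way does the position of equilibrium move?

A catalyst speeds both forward and reverse rates equally; it changes neither Q nor K — no shift from this change.

no shift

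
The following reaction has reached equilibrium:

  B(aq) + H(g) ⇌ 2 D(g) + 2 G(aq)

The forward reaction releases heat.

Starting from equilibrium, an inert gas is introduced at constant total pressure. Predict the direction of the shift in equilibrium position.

Adding inert gas at constant total pressure expands the volume and lowers every reacting partial pressure. With Δn_gas = 2 − 1 = +1, Q moves away from K toward the side with fewer gas moles, so the system shifts toward the side with more gas moles — to the right.

right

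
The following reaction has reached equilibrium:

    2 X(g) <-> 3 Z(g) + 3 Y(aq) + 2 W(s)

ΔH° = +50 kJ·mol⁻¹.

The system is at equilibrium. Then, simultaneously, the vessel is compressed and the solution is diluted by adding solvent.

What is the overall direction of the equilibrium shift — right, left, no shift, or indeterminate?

cannot be determined

Gas moles: reactants 2, products 3 (Δn_gas = +1). Compression shifts the system toward the side with fewer moles of gas — to the left.
Dilution lowers every aqueous concentration by the same factor. Δn_aq = 3 − 0 = +3, so the system shifts toward the side with more dissolved moles — to the right.
The individual effects push in opposite directions; without quantitative information the net direction cannot be determined.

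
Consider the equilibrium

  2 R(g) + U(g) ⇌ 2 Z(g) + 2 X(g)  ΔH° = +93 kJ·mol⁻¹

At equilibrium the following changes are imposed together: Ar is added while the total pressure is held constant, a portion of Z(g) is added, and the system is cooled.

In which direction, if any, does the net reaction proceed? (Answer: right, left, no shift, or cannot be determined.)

cannot be determined

Adding inert gas at constant total pressure expands the volume and lowers every reacting partial pressure. With Δn_gas = 4 − 3 = +1, Q moves away from K toward the side with fewer gas moles, so the system shifts toward the side with more gas moles — to the right.
Adding Z (g), a product, drives the reaction to the left.
The forward reaction is endothermic. Lowering T favours the exothermic direction — shift to the left.
The individual effects push in opposite directions; without quantitative information the net direction cannot be determined.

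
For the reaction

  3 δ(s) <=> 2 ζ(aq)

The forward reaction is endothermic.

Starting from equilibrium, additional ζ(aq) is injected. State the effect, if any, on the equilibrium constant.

The equilibrium constant depends only on temperature. This perturbation may move the position of equilibrium, but since T is unchanged, K itself is unchanged.

unchanged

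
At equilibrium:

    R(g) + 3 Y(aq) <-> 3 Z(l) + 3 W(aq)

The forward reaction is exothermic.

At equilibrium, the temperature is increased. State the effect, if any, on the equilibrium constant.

K depends on temperature via the van 't Hoff relation. The forward reaction is exothermic, so raising T decreases K.

decreases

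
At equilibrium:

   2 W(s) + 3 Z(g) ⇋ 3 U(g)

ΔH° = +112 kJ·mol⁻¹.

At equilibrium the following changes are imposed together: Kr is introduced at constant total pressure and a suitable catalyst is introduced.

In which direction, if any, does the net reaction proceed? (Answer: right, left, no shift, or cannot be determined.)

Adding inert gas at constant total pressure expands the volume, scaling every reacting partial pressure by the same factor. Δn_gas = 3 − 3 = 0, so Q is unchanged — no shift.
A catalyst speeds both forward and reverse rates equally; it changes neither Q nor K — no shift from this change.
None of the changes alters Q relative to K, so there is no net shift.

no shift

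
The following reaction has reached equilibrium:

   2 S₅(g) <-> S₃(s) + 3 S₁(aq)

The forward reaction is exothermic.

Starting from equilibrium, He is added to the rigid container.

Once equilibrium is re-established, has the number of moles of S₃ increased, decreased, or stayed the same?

At constant volume, adding an inert gas leaves every reacting species' partial pressure unchanged, so Q is unchanged — no shift from this change.
No net shift occurs, so the amount of S₃ is unchanged.

unchanged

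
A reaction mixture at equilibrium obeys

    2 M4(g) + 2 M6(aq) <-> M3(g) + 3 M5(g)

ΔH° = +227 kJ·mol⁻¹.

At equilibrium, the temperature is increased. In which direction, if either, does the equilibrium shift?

The forward reaction is endothermic. Raising T favours the endothermic direction — shift to the right.

right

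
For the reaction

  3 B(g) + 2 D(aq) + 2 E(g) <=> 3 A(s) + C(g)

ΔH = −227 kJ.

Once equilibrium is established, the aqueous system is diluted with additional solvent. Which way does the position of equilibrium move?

left

Dilution lowers every aqueous concentration by the same factor. Δn_aq = 0 − 2 = -2, so the system shifts toward the side with more dissolved moles — to the left.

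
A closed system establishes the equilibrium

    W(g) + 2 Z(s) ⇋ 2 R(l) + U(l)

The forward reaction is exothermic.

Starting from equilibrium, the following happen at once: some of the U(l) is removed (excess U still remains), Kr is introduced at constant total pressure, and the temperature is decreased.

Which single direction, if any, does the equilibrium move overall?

cannot be determined

U is a pure liquid; its activity is 1 regardless of amount, so Q is unaffected — no shift from this change.
Adding inert gas at constant total pressure expands the volume and lowers every reacting partial pressure. With Δn_gas = 0 − 1 = -1, Q moves away from K toward the side with fewer gas moles, so the system shifts toward the side with more gas moles — to the left.
The forward reaction is exothermic. Lowering T favours the exothermic direction — shift to the right.
The individual effects push in opposite directions; without quantitative information the net direction cannot be determined.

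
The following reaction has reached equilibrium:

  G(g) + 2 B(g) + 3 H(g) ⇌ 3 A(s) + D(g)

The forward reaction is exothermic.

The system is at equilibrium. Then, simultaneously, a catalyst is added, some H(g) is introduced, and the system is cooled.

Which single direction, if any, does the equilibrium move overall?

right

A catalyst speeds both forward and reverse rates equally; it changes neither Q nor K — no shift from this change.
Adding H (g), a reactant, drives the reaction to the right.
The forward reaction is exothermic. Lowering T favours the exothermic direction — shift to the right.
Only the nonzero effect(s) matter; the net shift is to the right.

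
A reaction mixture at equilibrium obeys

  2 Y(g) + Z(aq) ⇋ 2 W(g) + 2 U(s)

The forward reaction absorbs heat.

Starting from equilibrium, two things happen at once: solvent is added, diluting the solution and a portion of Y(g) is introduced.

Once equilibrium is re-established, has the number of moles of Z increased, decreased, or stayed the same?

cannot be determined

Dilution lowers every aqueous concentration by the same factor. Δn_aq = 0 − 1 = -1, so the system shifts toward the side with more dissolved moles — to the left.
Adding Y (g), a reactant, drives the reaction to the right.
The two effects oppose each other, so the net shift — and hence the change in Z — cannot be determined from the given information.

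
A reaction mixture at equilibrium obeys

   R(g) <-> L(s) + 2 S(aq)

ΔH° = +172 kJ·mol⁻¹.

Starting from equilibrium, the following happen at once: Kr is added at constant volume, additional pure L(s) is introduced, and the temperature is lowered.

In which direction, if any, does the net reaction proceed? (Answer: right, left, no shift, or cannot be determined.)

left

At constant volume, adding an inert gas leaves every reacting species' partial pressure unchanged, so Q is unchanged — no shift from this change.
L is a pure solid; its activity is 1 regardless of amount, so Q is unaffected — no shift from this change.
The forward reaction is endothermic. Lowering T favours the exothermic direction — shift to the left.
Only the nonzero effect(s) matter; the net shift is to the left.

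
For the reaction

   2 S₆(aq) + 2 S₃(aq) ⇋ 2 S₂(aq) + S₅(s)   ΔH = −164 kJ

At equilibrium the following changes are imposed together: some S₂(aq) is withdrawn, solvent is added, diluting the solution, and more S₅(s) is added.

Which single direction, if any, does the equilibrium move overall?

cannot be determined

Removing S₂ (aq), a product, drives the reaction to the right.
Dilution lowers every aqueous concentration by the same factor. Δn_aq = 2 − 4 = -2, so the system shifts toward the side with more dissolved moles — to the left.
S₅ is a pure solid; its activity is 1 regardless of amount, so Q is unaffected — no shift from this change.
The individual effects push in opposite directions; without quantitative information the net direction cannot be determined.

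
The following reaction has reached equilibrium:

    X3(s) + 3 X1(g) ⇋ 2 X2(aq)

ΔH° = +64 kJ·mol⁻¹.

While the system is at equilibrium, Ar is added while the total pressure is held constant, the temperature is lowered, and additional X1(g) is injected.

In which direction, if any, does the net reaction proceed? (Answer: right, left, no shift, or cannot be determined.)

Adding inert gas at constant total pressure expands the volume and lowers every reacting partial pressure. With Δn_gas = 0 − 3 = -3, Q moves away from K toward the side with fewer gas moles, so the system shifts toward the side with more gas moles — to the left.
The forward reaction is endothermic. Lowering T favours the exothermic direction — shift to the left.
Adding X1 (g), a reactant, drives the reaction to the right.
The individual effects push in opposite directions; without quantitative information the net direction cannot be determined.

cannot be determined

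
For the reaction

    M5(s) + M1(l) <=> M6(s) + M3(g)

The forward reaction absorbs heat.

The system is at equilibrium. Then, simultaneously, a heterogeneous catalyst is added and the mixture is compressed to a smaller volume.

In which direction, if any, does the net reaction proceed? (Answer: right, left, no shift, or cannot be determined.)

A catalyst speeds both forward and reverse rates equally; it changes neither Q nor K — no shift from this change.
Gas moles: reactants 0, products 1 (Δn_gas = +1). Compression shifts the system toward the side with fewer moles of gas — to the left.
Only the nonzero effect(s) matter; the net shift is to the left.

left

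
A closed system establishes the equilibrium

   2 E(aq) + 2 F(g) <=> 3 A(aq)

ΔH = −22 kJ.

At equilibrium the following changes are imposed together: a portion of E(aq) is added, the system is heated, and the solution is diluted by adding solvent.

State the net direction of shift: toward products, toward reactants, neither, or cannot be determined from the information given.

Adding E (aq), a reactant, drives the reaction to the right.
The forward reaction is exothermic. Raising T favours the endothermic direction — shift to the left.
Dilution lowers every aqueous concentration by the same factor. Δn_aq = 3 − 2 = +1, so the system shifts toward the side with more dissolved moles — to the right.
The individual effects push in opposite directions; without quantitative information the net direction cannot be determined.

cannot be determined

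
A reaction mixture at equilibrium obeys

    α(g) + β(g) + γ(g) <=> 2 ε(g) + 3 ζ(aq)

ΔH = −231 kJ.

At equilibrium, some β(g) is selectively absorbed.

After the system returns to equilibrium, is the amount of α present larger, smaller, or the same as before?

increases

Removing β (g), a reactant, drives the reaction to the left.
The net shift is to the left. α is a reactant, so its amount increases.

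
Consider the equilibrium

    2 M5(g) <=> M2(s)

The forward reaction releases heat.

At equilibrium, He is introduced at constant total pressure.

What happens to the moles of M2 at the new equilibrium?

decreases

Adding inert gas at constant total pressure expands the volume and lowers every reacting partial pressure. With Δn_gas = 0 − 2 = -2, Q moves away from K toward the side with fewer gas moles, so the system shifts toward the side with more gas moles — to the left.
The net shift is to the left. M2 is a product, so its amount decreases.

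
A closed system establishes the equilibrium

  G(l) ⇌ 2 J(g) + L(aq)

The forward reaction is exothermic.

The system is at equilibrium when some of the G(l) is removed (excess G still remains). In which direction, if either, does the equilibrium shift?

no shift

G is a pure liquid; its activity is 1 regardless of amount, so Q is unaffected — no shift from this change.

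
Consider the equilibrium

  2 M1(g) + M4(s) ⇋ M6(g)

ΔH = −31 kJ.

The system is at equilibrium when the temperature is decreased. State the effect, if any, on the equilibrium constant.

increases

K depends on temperature via the van 't Hoff relation. The forward reaction is exothermic, so lowering T increases K.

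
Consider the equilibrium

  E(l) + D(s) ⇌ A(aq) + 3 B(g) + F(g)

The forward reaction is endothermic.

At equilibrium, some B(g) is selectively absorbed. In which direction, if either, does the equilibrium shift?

right

Removing B (g), a product, drives the reaction to the right.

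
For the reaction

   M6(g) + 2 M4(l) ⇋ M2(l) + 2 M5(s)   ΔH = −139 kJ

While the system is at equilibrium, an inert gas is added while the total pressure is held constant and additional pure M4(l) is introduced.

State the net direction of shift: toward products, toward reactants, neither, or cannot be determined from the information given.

Adding inert gas at constant total pressure expands the volume and lowers every reacting partial pressure. With Δn_gas = 0 − 1 = -1, Q moves away from K toward the side with fewer gas moles, so the system shifts toward the side with more gas moles — to the left.
M4 is a pure liquid; its activity is 1 regardless of amount, so Q is unaffected — no shift from this change.
Only the nonzero effect(s) matter; the net shift is to the left.

left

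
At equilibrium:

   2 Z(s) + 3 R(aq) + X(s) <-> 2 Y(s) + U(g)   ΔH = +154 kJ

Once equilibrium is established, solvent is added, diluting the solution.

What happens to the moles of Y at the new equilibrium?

decreases

Dilution lowers every aqueous concentration by the same factor. Δn_aq = 0 − 3 = -3, so the system shifts toward the side with more dissolved moles — to the left.
The net shift is to the left. Y is a product, so its amount decreases.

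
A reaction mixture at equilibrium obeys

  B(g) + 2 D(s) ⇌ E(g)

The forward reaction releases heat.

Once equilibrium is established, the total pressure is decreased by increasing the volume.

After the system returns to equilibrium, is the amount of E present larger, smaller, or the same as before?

Gas moles: reactants 1, products 1. Δn_gas = 0, so a volume change leaves Q equal to K — no shift from this change.
No net shift occurs, so the amount of E is unchanged.

unchanged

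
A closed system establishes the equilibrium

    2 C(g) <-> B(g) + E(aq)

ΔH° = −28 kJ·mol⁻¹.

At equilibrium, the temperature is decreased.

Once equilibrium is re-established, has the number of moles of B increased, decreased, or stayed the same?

increases

The forward reaction is exothermic. Lowering T favours the exothermic direction — shift to the right.
The net shift is to the right. B is a product, so its amount increases.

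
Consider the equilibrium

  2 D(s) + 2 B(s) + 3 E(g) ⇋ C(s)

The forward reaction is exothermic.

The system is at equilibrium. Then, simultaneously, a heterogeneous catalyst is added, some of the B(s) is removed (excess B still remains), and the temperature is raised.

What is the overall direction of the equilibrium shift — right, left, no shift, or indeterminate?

A catalyst speeds both forward and reverse rates equally; it changes neither Q nor K — no shift from this change.
B is a pure solid; its activity is 1 regardless of amount, so Q is unaffected — no shift from this change.
The forward reaction is exothermic. Raising T favours the endothermic direction — shift to the left.
Only the nonzero effect(s) matter; the net shift is to the left.

left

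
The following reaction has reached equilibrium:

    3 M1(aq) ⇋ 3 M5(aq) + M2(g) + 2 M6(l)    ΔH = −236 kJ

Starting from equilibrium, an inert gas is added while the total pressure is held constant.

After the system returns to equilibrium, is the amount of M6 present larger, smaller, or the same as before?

increases

Adding inert gas at constant total pressure expands the volume and lowers every reacting partial pressure. With Δn_gas = 1 − 0 = +1, Q moves away from K toward the side with fewer gas moles, so the system shifts toward the side with more gas moles — to the right.
The net shift is to the right. M6 is a product, so its amount increases.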